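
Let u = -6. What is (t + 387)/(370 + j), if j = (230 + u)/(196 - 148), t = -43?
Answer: 258/281 ≈ 0.91815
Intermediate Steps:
j = 14/3 (j = (230 - 6)/(196 - 148) = 224/48 = 224*(1/48) = 14/3 ≈ 4.6667)
(t + 387)/(370 + j) = (-43 + 387)/(370 + 14/3) = 344/(1124/3) = 344*(3/1124) = 258/281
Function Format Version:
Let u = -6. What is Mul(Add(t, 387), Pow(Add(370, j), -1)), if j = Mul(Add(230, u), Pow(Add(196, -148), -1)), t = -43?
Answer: Rational(258, 281) ≈ 0.91815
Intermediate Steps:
j = Rational(14, 3) (j = Mul(Add(230, -6), Pow(Add(196, -148), -1)) = Mul(224, Pow(48, -1)) = Mul(224, Rational(1, 48)) = Rational(14, 3) ≈ 4.6667)
Mul(Add(t, 387), Pow(Add(370, j), -1)) = Mul(Add(-43, 387), Pow(Add(370, Rational(14, 3)), -1)) = Mul(344, Pow(Rational(1124, 3), -1)) = Mul(344, Rational(3, 1124)) = Rational(258, 281)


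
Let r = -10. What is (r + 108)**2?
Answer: 9604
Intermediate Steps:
(r + 108)**2 = (-10 + 108)**2 = 98**2 = 9604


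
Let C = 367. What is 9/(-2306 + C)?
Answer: -9/1939 ≈ -0.0046416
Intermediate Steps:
9/(-2306 + C) = 9/(-2306 + 367) = 9/(-1939) = 9*(-1/1939) = -9/1939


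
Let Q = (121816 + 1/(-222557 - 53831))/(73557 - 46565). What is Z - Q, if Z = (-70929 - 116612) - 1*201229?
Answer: -2900360852098527/7460264896 ≈ -3.8877e+5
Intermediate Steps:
Z = -388770 (Z = -187541 - 201229 = -388770)
Q = 33668480607/7460264896 (Q = (121816 + 1/(-276388))/26992 = (121816 - 1/276388)*(1/26992) = (33668480607/276388)*(1/26992) = 33668480607/7460264896 ≈ 4.5130)
Z - Q = -388770 - 1*33668480607/7460264896 = -388770 - 33668480607/7460264896 = -2900360852098527/7460264896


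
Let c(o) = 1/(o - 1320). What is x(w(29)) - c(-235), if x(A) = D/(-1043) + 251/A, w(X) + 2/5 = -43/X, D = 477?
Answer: -8461426513/63252735 ≈ -133.77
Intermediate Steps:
w(X) = -⅖ - 43/X
x(A) = -477/1043 + 251/A (x(A) = 477/(-1043) + 251/A = 477*(-1/1043) + 251/A = -477/1043 + 251/A)
c(o) = 1/(-1320 + o)
x(w(29)) - c(-235) = (-477/1043 + 251/(-⅖ - 43/29)) - 1/(-1320 - 235) = (-477/1043 + 251/(-⅖ - 43*1/29)) - 1/(-1555) = (-477/1043 + 251/(-⅖ - 43/29)) - 1*(-1/1555) = (-477/1043 + 251/(-273/145)) + 1/1555 = (-477/1043 + 251*(-145/273)) + 1/1555 = (-477/1043 - 36395/273) + 1/1555 = -5441458/40677 + 1/1555 = -8461426513/63252735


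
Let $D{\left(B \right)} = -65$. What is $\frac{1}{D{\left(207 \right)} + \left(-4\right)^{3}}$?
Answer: $- \frac{1}{129} \approx -0.0077519$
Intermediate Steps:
$\frac{1}{D{\left(207 \right)} + \left(-4\right)^{3}} = \frac{1}{-65 + \left(-4\right)^{3}} = \frac{1}{-65 - 64} = \frac{1}{-129} = - \frac{1}{129}$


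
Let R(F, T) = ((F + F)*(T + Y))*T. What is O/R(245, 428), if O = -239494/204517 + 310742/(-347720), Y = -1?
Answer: -73414437647/3184174154494272800 ≈ -2.3056e-8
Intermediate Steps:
R(F, T) = 2*F*T*(-1 + T) (R(F, T) = ((F + F)*(T - 1))*T = ((2*F)*(-1 + T))*T = (2*F*(-1 + T))*T = 2*F*T*(-1 + T))
O = -73414437647/35557325620 (O = -239494*1/204517 + 310742*(-1/347720) = -239494/204517 - 155371/173860 = -73414437647/35557325620 ≈ -2.0647)
O/R(245, 428) = -73414437647*1/(209720*(-1 + 428))/35557325620 = -73414437647/(35557325620*(2*245*428*427)) = -73414437647/35557325620/89550440 = -73414437647/35557325620*1/89550440 = -73414437647/3184174154494272800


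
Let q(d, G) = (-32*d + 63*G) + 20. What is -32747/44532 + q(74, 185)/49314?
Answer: -200071039/366008508 ≈ -0.54663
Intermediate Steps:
q(d, G) = 20 - 32*d + 63*G
-32747/44532 + q(74, 185)/49314 = -32747/44532 + (20 - 32*74 + 63*185)/49314 = -32747*1/44532 + (20 - 2368 + 11655)*(1/49314) = -32747/44532 + 9307*(1/49314) = -32747/44532 + 9307/49314 = -200071039/366008508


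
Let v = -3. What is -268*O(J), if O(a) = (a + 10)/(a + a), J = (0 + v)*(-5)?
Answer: -670/3 ≈ -223.33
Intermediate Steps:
J = 15 (J = (0 - 3)*(-5) = -3*(-5) = 15)
O(a) = (10 + a)/(2*a) (O(a) = (10 + a)/((2*a)) = (10 + a)*(1/(2*a)) = (10 + a)/(2*a))
-268*O(J) = -134*(10 + 15)/15 = -134*25/15 = -268*⅚ = -670/3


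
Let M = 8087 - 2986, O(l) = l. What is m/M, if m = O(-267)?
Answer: -267/5101 ≈ -0.052343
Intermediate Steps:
m = -267
M = 5101
m/M = -267/5101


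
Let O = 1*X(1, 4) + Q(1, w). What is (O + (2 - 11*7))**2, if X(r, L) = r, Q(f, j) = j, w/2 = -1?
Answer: 5776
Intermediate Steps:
w = -2 (w = 2*(-1) = -2)
O = -1 (O = 1*1 - 2 = 1 - 2 = -1)
(O + (2 - 11*7))**2 = (-1 + (2 - 11*7))**2 = (-1 + (2 - 77))**2 = (-1 - 75)**2 = (-76)**2 = 5776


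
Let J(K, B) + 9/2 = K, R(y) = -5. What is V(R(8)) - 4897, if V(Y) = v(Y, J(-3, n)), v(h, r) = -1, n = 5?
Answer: -4898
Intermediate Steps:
J(K, B) = -9/2 + K
V(Y) = -1
V(R(8)) - 4897 = -1 - 4897 = -4898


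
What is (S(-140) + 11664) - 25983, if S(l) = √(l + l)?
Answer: -14319 + 2*I*√70 ≈ -14319.0 + 16.733*I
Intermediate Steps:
S(l) = √2*√l (S(l) = √(2*l) = √2*√l)
(S(-140) + 11664) - 25983 = (√2*√(-140) + 11664) - 25983 = (√2*(2*I*√35) + 11664) - 25983 = (2*I*√70 + 11664) - 25983 = (11664 + 2*I*√70) - 25983 = -14319 + 2*I*√70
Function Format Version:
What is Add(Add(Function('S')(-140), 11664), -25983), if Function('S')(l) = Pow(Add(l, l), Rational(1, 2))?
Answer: Add(-14319, Mul(2, I, Pow(70, Rational(1, 2)))) ≈ Add(-14319., Mul(16.733, I))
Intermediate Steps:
Function('S')(l) = Mul(Pow(2, Rational(1, 2)), Pow(l, Rational(1, 2))) (Function('S')(l) = Pow(Mul(2, l), Rational(1, 2)) = Mul(Pow(2, Rational(1, 2)), Pow(l, Rational(1, 2))))
Add(Add(Function('S')(-140), 11664), -25983) = Add(Add(Mul(Pow(2, Rational(1, 2)), Pow(-140, Rational(1, 2))), 11664), -25983) = Add(Add(Mul(Pow(2, Rational(1, 2)), Mul(2, I, Pow(35, Rational(1, 2)))), 11664), -25983) = Add(Add(Mul(2, I, Pow(70, Rational(1, 2))), 11664), -25983) = Add(Add(11664, Mul(2, I, Pow(70, Rational(1, 2)))), -25983) = Add(-14319, Mul(2, I, Pow(70, Rational(1, 2))))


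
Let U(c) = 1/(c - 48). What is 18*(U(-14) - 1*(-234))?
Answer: 130563/31 ≈ 4211.7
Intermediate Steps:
U(c) = 1/(-48 + c)
18*(U(-14) - 1*(-234)) = 18*(1/(-48 - 14) - 1*(-234)) = 18*(1/(-62) + 234) = 18*(-1/62 + 234) = 18*(14507/62) = 130563/31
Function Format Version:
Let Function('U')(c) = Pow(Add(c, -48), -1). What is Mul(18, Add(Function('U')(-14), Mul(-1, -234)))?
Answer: Rational(130563, 31) ≈ 4211.7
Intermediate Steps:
Function('U')(c) = Pow(Add(-48, c), -1)
Mul(18, Add(Function('U')(-14), Mul(-1, -234))) = Mul(18, Add(Pow(Add(-48, -14), -1), Mul(-1, -234))) = Mul(18, Add(Pow(-62, -1), 234)) = Mul(18, Add(Rational(-1, 62), 234)) = Mul(18, Rational(14507, 62)) = Rational(130563, 31)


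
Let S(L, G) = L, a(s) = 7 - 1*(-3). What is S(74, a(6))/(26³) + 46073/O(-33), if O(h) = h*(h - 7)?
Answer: 101234591/2900040 ≈ 34.908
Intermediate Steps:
a(s) = 10 (a(s) = 7 + 3 = 10)
O(h) = h*(-7 + h)
S(74, a(6))/(26³) + 46073/O(-33) = 74/(26³) + 46073/((-33*(-7 - 33))) = 74/17576 + 46073/((-33*(-40))) = 74*(1/17576) + 46073/1320 = 37/8788 + 46073*(1/1320) = 37/8788 + 46073/1320 = 101234591/2900040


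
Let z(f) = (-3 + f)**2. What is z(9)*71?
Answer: 2556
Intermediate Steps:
z(9)*71 = (-3 + 9)**2*71 = 6**2*71 = 36*71 = 2556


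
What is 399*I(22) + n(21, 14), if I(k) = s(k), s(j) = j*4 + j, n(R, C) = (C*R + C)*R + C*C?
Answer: 50554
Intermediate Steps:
n(R, C) = C² + R*(C + C*R) (n(R, C) = (C + C*R)*R + C² = R*(C + C*R) + C² = C² + R*(C + C*R))
s(j) = 5*j (s(j) = 4*j + j = 5*j)
I(k) = 5*k
399*I(22) + n(21, 14) = 399*(5*22) + 14*(14 + 21 + 21²) = 399*110 + 14*(14 + 21 + 441) = 43890 + 14*476 = 43890 + 6664 = 50554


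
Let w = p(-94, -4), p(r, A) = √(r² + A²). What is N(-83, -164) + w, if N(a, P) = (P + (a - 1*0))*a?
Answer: 20501 + 2*√2213 ≈ 20595.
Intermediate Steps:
p(r, A) = √(A² + r²)
N(a, P) = a*(P + a) (N(a, P) = (P + (a + 0))*a = (P + a)*a = a*(P + a))
w = 2*√2213 (w = √((-4)² + (-94)²) = √(16 + 8836) = √8852 = 2*√2213 ≈ 94.085)
N(-83, -164) + w = -83*(-164 - 83) + 2*√2213 = -83*(-247) + 2*√2213 = 20501 + 2*√2213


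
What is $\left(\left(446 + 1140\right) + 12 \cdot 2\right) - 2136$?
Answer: $-526$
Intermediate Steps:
$\left(\left(446 + 1140\right) + 12 \cdot 2\right) - 2136 = \left(1586 + 24\right) - 2136 = 1610 - 2136 = -526$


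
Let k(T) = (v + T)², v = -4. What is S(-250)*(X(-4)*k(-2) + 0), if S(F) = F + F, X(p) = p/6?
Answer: 12000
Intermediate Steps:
X(p) = p/6 (X(p) = p*(⅙) = p/6)
S(F) = 2*F
k(T) = (-4 + T)²
S(-250)*(X(-4)*k(-2) + 0) = (2*(-250))*(((⅙)*(-4))*(-4 - 2)² + 0) = -500*(-⅔*(-6)² + 0) = -500*(-⅔*36 + 0) = -500*(-24 + 0) = -500*(-24) = 12000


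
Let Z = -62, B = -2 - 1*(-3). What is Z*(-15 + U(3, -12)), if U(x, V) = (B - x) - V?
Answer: 310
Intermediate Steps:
B = 1 (B = -2 + 3 = 1)
U(x, V) = 1 - V - x (U(x, V) = (1 - x) - V = 1 - V - x)
Z*(-15 + U(3, -12)) = -62*(-15 + (1 - 1*(-12) - 1*3)) = -62*(-15 + (1 + 12 - 3)) = -62*(-15 + 10) = -62*(-5) = 310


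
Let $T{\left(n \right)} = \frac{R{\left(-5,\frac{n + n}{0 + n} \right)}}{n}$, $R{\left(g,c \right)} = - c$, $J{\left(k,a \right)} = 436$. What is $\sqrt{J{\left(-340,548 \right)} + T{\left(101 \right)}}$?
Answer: $\frac{\sqrt{4447434}}{101} \approx 20.88$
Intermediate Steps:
$T{\left(n \right)} = - \frac{2}{n}$ ($T{\left(n \right)} = \frac{\left(-1\right) \frac{n + n}{0 + n}}{n} = \frac{\left(-1\right) \frac{2 n}{n}}{n} = \frac{\left(-1\right) 2}{n} = - \frac{2}{n}$)
$\sqrt{J{\left(-340,548 \right)} + T{\left(101 \right)}} = \sqrt{436 - \frac{2}{101}} = \sqrt{\frac{44034}{101}} = \frac{\sqrt{4447434}}{101}$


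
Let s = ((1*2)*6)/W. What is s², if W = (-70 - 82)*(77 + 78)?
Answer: 9/34692100 ≈ 2.5943e-7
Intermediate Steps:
W = -23560 (W = -152*155 = -23560)
s = -3/5890 (s = ((1*2)*6)/(-23560) = (2*6)*(-1/23560) = 12*(-1/23560) = -3/5890 ≈ -0.00050934)
s² = (-3/5890)² = 9/34692100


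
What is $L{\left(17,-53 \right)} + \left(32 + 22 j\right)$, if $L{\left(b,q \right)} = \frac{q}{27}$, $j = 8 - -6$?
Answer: $\frac{9127}{27} \approx 338.04$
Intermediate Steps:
$j = 14$ ($j = 8 + 6 = 14$)
$L{\left(b,q \right)} = \frac{q}{27}$ ($L{\left(b,q \right)} = q \frac{1}{27} = \frac{q}{27}$)
$L{\left(17,-53 \right)} + \left(32 + 22 j\right) = \frac{1}{27} \left(-53\right) + \left(32 + 22 \cdot 14\right) = - \frac{53}{27} + \left(32 + 308\right) = - \frac{53}{27} + 340 = \frac{9127}{27}$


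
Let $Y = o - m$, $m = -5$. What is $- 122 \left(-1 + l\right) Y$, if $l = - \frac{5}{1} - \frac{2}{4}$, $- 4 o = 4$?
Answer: $3172$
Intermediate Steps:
$o = -1$ ($o = \left(- \frac{1}{4}\right) 4 = -1$)
$l = - \frac{11}{2}$ ($l = \left(-5\right) 1 - \frac{1}{2} = -5 - \frac{1}{2} = - \frac{11}{2} \approx -5.5$)
$Y = 4$ ($Y = -1 - -5 = -1 + 5 = 4$)
$- 122 \left(-1 + l\right) Y = - 122 \left(-1 - \frac{11}{2}\right) 4 = - 122 \left(\left(- \frac{13}{2}\right) 4\right) = \left(-122\right) \left(-26\right) = 3172$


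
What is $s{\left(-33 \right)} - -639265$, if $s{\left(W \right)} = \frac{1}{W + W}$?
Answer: $\frac{42191489}{66} \approx 6.3927 \cdot 10^{5}$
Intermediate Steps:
$s{\left(W \right)} = \frac{1}{2 W}$
$s{\left(-33 \right)} - -639265 = \frac{1}{2 \left(-33\right)} - -639265 = \frac{1}{2} \left(- \frac{1}{33}\right) + 639265 = - \frac{1}{66} + 639265 = \frac{42191489}{66}$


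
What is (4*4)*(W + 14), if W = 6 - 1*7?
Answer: 208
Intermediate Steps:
W = -1 (W = 6 - 7 = -1)
(4*4)*(W + 14) = (4*4)*(-1 + 14) = 16*13 = 208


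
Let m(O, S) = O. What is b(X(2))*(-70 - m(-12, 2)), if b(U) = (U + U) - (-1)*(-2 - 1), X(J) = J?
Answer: -58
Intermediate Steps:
b(U) = -3 + 2*U (b(U) = 2*U - (-1)*(-3) = 2*U - 1*3 = 2*U - 3 = -3 + 2*U)
b(X(2))*(-70 - m(-12, 2)) = (-3 + 2*2)*(-70 - 1*(-12)) = (-3 + 4)*(-70 + 12) = 1*(-58) = -58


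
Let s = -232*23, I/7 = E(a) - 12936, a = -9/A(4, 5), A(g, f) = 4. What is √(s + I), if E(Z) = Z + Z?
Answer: I*√383678/2 ≈ 309.71*I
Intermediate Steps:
a = -9/4 ≈ -2.2500
E(Z) = 2*Z
I = -181167/2 (I = 7*(2*(-9/4) - 12936) = 7*(-9/2 - 12936) = 7*(-25881/2) = -181167/2 ≈ -90584.)
s = -5336
√(s + I) = √(-5336 - 181167/2) = √(-191839/2) = I*√383678/2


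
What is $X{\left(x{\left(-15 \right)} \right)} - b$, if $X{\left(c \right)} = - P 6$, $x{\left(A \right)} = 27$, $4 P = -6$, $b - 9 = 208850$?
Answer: $-208850$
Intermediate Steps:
$b = 208859$ ($b = 9 + 208850 = 208859$)
$P = - \frac{3}{2}$ ($P = \frac{1}{4} \left(-6\right) = - \frac{3}{2} \approx -1.5$)
$X{\left(c \right)} = 9$ ($X{\left(c \right)} = \left(-1\right) \left(- \frac{3}{2}\right) 6 = \frac{3}{2} \cdot 6 = 9$)
$X{\left(x{\left(-15 \right)} \right)} - b = 9 - 208859 = -208850$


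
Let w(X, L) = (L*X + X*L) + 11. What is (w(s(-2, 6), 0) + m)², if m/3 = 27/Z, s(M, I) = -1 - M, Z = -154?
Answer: 2601769/23716 ≈ 109.71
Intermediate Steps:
w(X, L) = 11 + 2*L*X (w(X, L) = (L*X + L*X) + 11 = 2*L*X + 11 = 11 + 2*L*X)
m = -81/154 (m = 3*(27/(-154)) = 3*(27*(-1/154)) = 3*(-27/154) = -81/154 ≈ -0.52597)
(w(s(-2, 6), 0) + m)² = ((11 + 2*0*(-1 - 1*(-2))) - 81/154)² = ((11 + 2*0*(-1 + 2)) - 81/154)² = ((11 + 2*0*1) - 81/154)² = ((11 + 0) - 81/154)² = (11 - 81/154)² = (1613/154)² = 2601769/23716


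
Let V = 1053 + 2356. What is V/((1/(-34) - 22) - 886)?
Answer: -115906/30873 ≈ -3.7543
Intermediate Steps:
V = 3409
V/((1/(-34) - 22) - 886) = 3409/((1/(-34) - 22) - 886) = 3409/((-1/34 - 22) - 886) = 3409/(-749/34 - 886) = 3409/(-30873/34) = 3409*(-34/30873) = -115906/30873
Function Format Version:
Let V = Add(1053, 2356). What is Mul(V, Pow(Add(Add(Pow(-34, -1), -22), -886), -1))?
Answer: Rational(-115906, 30873) ≈ -3.7543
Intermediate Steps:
V = 3409
Mul(V, Pow(Add(Add(Pow(-34, -1), -22), -886), -1)) = Mul(3409, Pow(Add(Add(Pow(-34, -1), -22), -886), -1)) = Mul(3409, Pow(Add(Add(Rational(-1, 34), -22), -886), -1)) = Mul(3409, Pow(Add(Rational(-749, 34), -886), -1)) = Mul(3409, Pow(Rational(-30873, 34), -1)) = Mul(3409, Rational(-34, 30873)) = Rational(-115906, 30873)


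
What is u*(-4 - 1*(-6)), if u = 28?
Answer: 56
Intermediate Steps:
u*(-4 - 1*(-6)) = 28*(-4 - 1*(-6)) = 28*(-4 + 6) = 28*2 = 56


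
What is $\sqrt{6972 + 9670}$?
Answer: $\sqrt{16642} \approx 129.0$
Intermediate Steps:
$\sqrt{6972 + 9670} = \sqrt{16642}$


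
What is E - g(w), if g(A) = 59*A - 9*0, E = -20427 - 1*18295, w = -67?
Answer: -34769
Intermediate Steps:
E = -38722 (E = -20427 - 18295 = -38722)
g(A) = 59*A (g(A) = 59*A + 0 = 59*A)
E - g(w) = -38722 - 59*(-67) = -38722 - 1*(-3953) = -38722 + 3953 = -34769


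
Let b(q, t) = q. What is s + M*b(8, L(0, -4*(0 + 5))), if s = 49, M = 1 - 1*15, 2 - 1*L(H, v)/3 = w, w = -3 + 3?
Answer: -63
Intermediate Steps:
w = 0
L(H, v) = 6 (L(H, v) = 6 - 3*0 = 6 + 0 = 6)
M = -14 (M = 1 - 15 = -14)
s + M*b(8, L(0, -4*(0 + 5))) = 49 - 14*8 = 49 - 112 = -63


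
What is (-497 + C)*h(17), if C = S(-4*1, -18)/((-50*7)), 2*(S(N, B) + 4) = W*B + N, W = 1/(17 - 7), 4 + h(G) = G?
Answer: -22612603/3500 ≈ -6460.7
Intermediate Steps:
h(G) = -4 + G
W = ⅒ (W = 1/10 = ⅒ ≈ 0.10000)
S(N, B) = -4 + N/2 + B/20 (S(N, B) = -4 + (B/10 + N)/2 = -4 + (N + B/10)/2 = -4 + (N/2 + B/20) = -4 + N/2 + B/20)
C = 69/3500 (C = (-4 + (-4*1)/2 + (1/20)*(-18))/((-50*7)) = (-4 + (½)*(-4) - 9/10)/(-350) = (-4 - 2 - 9/10)*(-1/350) = -69/10*(-1/350) = 69/3500 ≈ 0.019714)
(-497 + C)*h(17) = (-497 + 69/3500)*(-4 + 17) = -1739431/3500*13 = -22612603/3500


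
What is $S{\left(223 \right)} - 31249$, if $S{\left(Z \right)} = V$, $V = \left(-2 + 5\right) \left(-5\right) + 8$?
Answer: $-31256$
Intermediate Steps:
$V = -7$ ($V = 3 \left(-5\right) + 8 = -15 + 8 = -7$)
$S{\left(Z \right)} = -7$
$S{\left(223 \right)} - 31249 = -7 - 31249 = -31256$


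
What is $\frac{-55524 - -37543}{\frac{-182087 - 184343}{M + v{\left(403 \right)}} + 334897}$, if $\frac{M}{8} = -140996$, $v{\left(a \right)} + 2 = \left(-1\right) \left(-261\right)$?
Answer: $- \frac{20277335529}{377666727403} \approx -0.053691$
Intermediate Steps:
$v{\left(a \right)} = 259$ ($v{\left(a \right)} = -2 - -261 = -2 + 261 = 259$)
$M = -1127968$ ($M = 8 \left(-140996\right) = -1127968$)
$\frac{-55524 - -37543}{\frac{-182087 - 184343}{M + v{\left(403 \right)}} + 334897} = \frac{-55524 - -37543}{\frac{-182087 - 184343}{-1127968 + 259} + 334897} = \frac{-55524 + \left(37674 - 131\right)}{- \frac{366430}{-1127709} + 334897} = \frac{-55524 + 37543}{\left(-366430\right) \left(- \frac{1}{1127709}\right) + 334897} = - \frac{17981}{\frac{366430}{1127709} + 334897} = - \frac{17981}{\frac{377666727403}{1127709}} = \left(-17981\right) \frac{1127709}{377666727403} = - \frac{20277335529}{377666727403}$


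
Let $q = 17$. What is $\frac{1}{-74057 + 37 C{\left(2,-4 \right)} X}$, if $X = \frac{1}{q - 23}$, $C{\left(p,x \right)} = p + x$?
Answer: $- \frac{3}{222134} \approx -1.3505 \cdot 10^{-5}$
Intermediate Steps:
$X = - \frac{1}{6}$ ($X = \frac{1}{17 - 23} = \frac{1}{-6} = - \frac{1}{6} \approx -0.16667$)
$\frac{1}{-74057 + 37 C{\left(2,-4 \right)} X} = \frac{1}{-74057 + 37 \left(2 - 4\right) \left(- \frac{1}{6}\right)} = \frac{1}{-74057 + 37 \left(-2\right) \left(- \frac{1}{6}\right)} = \frac{1}{-74057 - - \frac{37}{3}} = \frac{1}{-74057 + \frac{37}{3}} = \frac{1}{- \frac{222134}{3}} = - \frac{3}{222134}$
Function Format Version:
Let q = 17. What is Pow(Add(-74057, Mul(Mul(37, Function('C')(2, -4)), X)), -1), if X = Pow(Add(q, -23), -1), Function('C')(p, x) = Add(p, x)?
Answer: Rational(-3, 222134) ≈ -1.3505e-5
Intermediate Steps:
X = Rational(-1, 6) (X = Pow(Add(17, -23), -1) = Pow(-6, -1) = Rational(-1, 6) ≈ -0.16667)
Pow(Add(-74057, Mul(Mul(37, Function('C')(2, -4)), X)), -1) = Pow(Add(-74057, Mul(Mul(37, Add(2, -4)), Rational(-1, 6))), -1) = Pow(Add(-74057, Mul(Mul(37, -2), Rational(-1, 6))), -1) = Pow(Add(-74057, Mul(-74, Rational(-1, 6))), -1) = Pow(Add(-74057, Rational(37, 3)), -1) = Pow(Rational(-222134, 3), -1) = Rational(-3, 222134)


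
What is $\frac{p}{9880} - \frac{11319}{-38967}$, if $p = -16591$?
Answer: $- \frac{178223259}{128331320} \approx -1.3888$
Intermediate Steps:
$\frac{p}{9880} - \frac{11319}{-38967} = - \frac{16591}{9880} - \frac{11319}{-38967} = \left(-16591\right) \frac{1}{9880} - - \frac{3773}{12989} = - \frac{16591}{9880} + \frac{3773}{12989} = - \frac{178223259}{128331320}$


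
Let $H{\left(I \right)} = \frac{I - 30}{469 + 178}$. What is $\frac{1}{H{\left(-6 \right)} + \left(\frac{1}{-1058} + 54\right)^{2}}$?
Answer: $\frac{724228508}{2111736104063} \approx 0.00034295$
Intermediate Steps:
$H{\left(I \right)} = - \frac{30}{647} + \frac{I}{647}$ ($H{\left(I \right)} = \frac{-30 + I}{647} = \left(-30 + I\right) \frac{1}{647} = - \frac{30}{647} + \frac{I}{647}$)
$\frac{1}{H{\left(-6 \right)} + \left(\frac{1}{-1058} + 54\right)^{2}} = \frac{1}{\left(- \frac{30}{647} + \frac{1}{647} \left(-6\right)\right) + \left(\frac{1}{-1058} + 54\right)^{2}} = \frac{1}{\left(- \frac{30}{647} - \frac{6}{647}\right) + \left(- \frac{1}{1058} + 54\right)^{2}} = \frac{1}{- \frac{36}{647} + \left(\frac{57131}{1058}\right)^{2}} = \frac{1}{- \frac{36}{647} + \frac{3263951161}{1119364}} = \frac{1}{\frac{2111736104063}{724228508}} = \frac{724228508}{2111736104063}$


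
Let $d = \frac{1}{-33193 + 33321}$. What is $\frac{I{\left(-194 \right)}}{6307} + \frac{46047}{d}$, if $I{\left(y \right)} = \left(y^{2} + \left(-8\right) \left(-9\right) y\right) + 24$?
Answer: $\frac{37173582604}{6307} \approx 5.894 \cdot 10^{6}$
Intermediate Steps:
$I{\left(y \right)} = 24 + y^{2} + 72 y$ ($I{\left(y \right)} = \left(y^{2} + 72 y\right) + 24 = 24 + y^{2} + 72 y$)
$d = \frac{1}{128} \approx 0.0078125$
$\frac{I{\left(-194 \right)}}{6307} + \frac{46047}{d} = \frac{24 + \left(-194\right)^{2} + 72 \left(-194\right)}{6307} + 46047 \frac{1}{\frac{1}{128}} = \left(24 + 37636 - 13968\right) \frac{1}{6307} + 46047 \cdot 128 = 23692 \cdot \frac{1}{6307} + 5894016 = \frac{23692}{6307} + 5894016 = \frac{37173582604}{6307}$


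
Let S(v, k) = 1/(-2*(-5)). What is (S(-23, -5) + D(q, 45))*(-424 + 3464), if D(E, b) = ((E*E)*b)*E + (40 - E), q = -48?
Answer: -15128717776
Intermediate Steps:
S(v, k) = 1/10
D(E, b) = 40 - E + b*E**3 (D(E, b) = (E**2*b)*E + (40 - E) = (b*E**2)*E + (40 - E) = b*E**3 + (40 - E) = 40 - E + b*E**3)
(S(-23, -5) + D(q, 45))*(-424 + 3464) = (1/10 + (40 - 1*(-48) + 45*(-48)**3))*(-424 + 3464) = (1/10 + (40 + 48 + 45*(-110592)))*3040 = (1/10 + (40 + 48 - 4976640))*3040 = (1/10 - 4976552)*3040 = -49765519/10*3040 = -15128717776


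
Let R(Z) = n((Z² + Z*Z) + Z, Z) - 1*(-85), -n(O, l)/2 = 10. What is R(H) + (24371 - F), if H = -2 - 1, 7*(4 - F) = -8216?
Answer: 162808/7 ≈ 23258.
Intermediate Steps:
F = 8244/7 (F = 4 - ⅐*(-8216) = 4 + 8216/7 = 8244/7 ≈ 1177.7)
n(O, l) = -20 (n(O, l) = -2*10 = -20)
H = -3
R(Z) = 65 (R(Z) = -20 - 1*(-85) = -20 + 85 = 65)
R(H) + (24371 - F) = 65 + (24371 - 1*8244/7) = 65 + (24371 - 8244/7) = 65 + 162353/7 = 162808/7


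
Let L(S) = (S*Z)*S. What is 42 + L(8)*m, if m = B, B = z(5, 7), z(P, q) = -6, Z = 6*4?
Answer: -9174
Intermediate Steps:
Z = 24
L(S) = 24*S**2 (L(S) = (S*24)*S = (24*S)*S = 24*S**2)
B = -6
m = -6
42 + L(8)*m = 42 + (24*8**2)*(-6) = 42 + (24*64)*(-6) = 42 + 1536*(-6) = 42 - 9216 = -9174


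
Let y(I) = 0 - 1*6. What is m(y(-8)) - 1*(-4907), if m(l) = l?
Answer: 4901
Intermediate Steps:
y(I) = -6 (y(I) = 0 - 6 = -6)
m(y(-8)) - 1*(-4907) = -6 - 1*(-4907) = -6 + 4907 = 4901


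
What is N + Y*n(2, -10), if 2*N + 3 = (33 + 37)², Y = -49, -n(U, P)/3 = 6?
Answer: 6661/2 ≈ 3330.5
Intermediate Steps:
n(U, P) = -18 (n(U, P) = -3*6 = -18)
N = 4897/2 (N = -3/2 + (33 + 37)²/2 = -3/2 + (½)*70² = -3/2 + (½)*4900 = -3/2 + 2450 = 4897/2 ≈ 2448.5)
N + Y*n(2, -10) = 4897/2 - 49*(-18) = 4897/2 + 882 = 6661/2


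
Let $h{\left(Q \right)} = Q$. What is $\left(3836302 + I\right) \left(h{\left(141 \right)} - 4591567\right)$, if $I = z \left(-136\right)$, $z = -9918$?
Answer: $-23807232523900$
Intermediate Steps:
$I = 1348848$ ($I = \left(-9918\right) \left(-136\right) = 1348848$)
$\left(3836302 + I\right) \left(h{\left(141 \right)} - 4591567\right) = \left(3836302 + 1348848\right) \left(141 - 4591567\right) = 5185150 \left(-4591426\right) = -23807232523900$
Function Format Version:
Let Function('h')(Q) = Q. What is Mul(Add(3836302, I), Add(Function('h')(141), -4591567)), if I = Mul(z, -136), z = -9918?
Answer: -23807232523900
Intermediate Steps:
I = 1348848 (I = Mul(-9918, -136) = 1348848)
Mul(Add(3836302, I), Add(Function('h')(141), -4591567)) = Mul(Add(3836302, 1348848), Add(141, -4591567)) = Mul(5185150, -4591426) = -23807232523900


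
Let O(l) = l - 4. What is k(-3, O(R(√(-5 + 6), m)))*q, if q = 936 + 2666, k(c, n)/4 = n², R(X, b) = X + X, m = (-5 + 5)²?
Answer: 57632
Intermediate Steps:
m = 0 (m = 0² = 0)
R(X, b) = 2*X
O(l) = -4 + l
k(c, n) = 4*n²
q = 3602
k(-3, O(R(√(-5 + 6), m)))*q = (4*(-4 + 2*√(-5 + 6))²)*3602 = (4*(-4 + 2*√1)²)*3602 = (4*(-4 + 2*1)²)*3602 = (4*(-4 + 2)²)*3602 = (4*(-2)²)*3602 = (4*4)*3602 = 16*3602 = 57632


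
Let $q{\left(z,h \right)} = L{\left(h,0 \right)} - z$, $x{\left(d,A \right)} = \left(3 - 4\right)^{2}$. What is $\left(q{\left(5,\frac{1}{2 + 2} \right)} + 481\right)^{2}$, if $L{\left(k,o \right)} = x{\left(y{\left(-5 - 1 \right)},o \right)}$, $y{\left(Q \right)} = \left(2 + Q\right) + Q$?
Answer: $227529$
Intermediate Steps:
$y{\left(Q \right)} = 2 + 2 Q$
$x{\left(d,A \right)} = 1$ ($x{\left(d,A \right)} = \left(-1\right)^{2} = 1$)
$L{\left(k,o \right)} = 1$
$q{\left(z,h \right)} = 1 - z$
$\left(q{\left(5,\frac{1}{2 + 2} \right)} + 481\right)^{2} = \left(\left(1 - 5\right) + 481\right)^{2} = \left(-4 + 481\right)^{2} = 477^{2} = 227529$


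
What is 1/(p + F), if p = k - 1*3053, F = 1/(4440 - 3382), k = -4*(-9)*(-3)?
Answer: -1058/3344337 ≈ -0.00031636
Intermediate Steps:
k = -108 (k = 36*(-3) = -108)
F = 1/1058 ≈ 0.00094518
p = -3161 (p = -108 - 1*3053 = -108 - 3053 = -3161)
1/(p + F) = 1/(-3161 + 1/1058) = 1/(-3344337/1058) = -1058/3344337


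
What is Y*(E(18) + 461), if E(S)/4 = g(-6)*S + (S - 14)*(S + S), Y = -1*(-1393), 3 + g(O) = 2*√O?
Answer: 1143653 + 200592*I*√6 ≈ 1.1437e+6 + 4.9135e+5*I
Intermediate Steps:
g(O) = -3 + 2*√O
Y = 1393
E(S) = 4*S*(-3 + 2*I*√6) + 8*S*(-14 + S) (E(S) = 4*((-3 + 2*√(-6))*S + (S - 14)*(S + S)) = 4*((-3 + 2*(I*√6))*S + (-14 + S)*(2*S)) = 4*((-3 + 2*I*√6)*S + 2*S*(-14 + S)) = 4*(S*(-3 + 2*I*√6) + 2*S*(-14 + S)) = 4*S*(-3 + 2*I*√6) + 8*S*(-14 + S))
Y*(E(18) + 461) = 1393*(4*18*(-31 + 2*18 + 2*I*√6) + 461) = 1393*(4*18*(-31 + 36 + 2*I*√6) + 461) = 1393*(4*18*(5 + 2*I*√6) + 461) = 1393*((360 + 144*I*√6) + 461) = 1393*(821 + 144*I*√6) = 1143653 + 200592*I*√6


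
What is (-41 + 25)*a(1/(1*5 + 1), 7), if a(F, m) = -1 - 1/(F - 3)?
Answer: 176/17 ≈ 10.353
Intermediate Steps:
a(F, m) = -1 - 1/(-3 + F)
(-41 + 25)*a(1/(1*5 + 1), 7) = (-41 + 25)*((2 - 1/(1*5 + 1))/(-3 + 1/(1*5 + 1))) = -16*(2 - 1/(5 + 1))/(-3 + 1/(5 + 1)) = -16*(2 - 1/6)/(-3 + 1/6) = -16*(2 - 1*⅙)/(-3 + ⅙) = -16*(2 - ⅙)/(-17/6) = -(-96)*11/(17*6) = -16*(-11/17) = 176/17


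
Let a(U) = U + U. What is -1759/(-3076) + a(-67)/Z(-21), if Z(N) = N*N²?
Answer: 16702283/28486836 ≈ 0.58632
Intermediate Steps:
a(U) = 2*U
Z(N) = N³
-1759/(-3076) + a(-67)/Z(-21) = -1759/(-3076) + (2*(-67))/((-21)³) = -1759*(-1/3076) - 134/(-9261) = 1759/3076 - 134*(-1/9261) = 1759/3076 + 134/9261 = 16702283/28486836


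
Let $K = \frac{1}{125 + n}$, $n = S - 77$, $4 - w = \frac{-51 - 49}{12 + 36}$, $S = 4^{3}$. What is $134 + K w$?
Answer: $\frac{180169}{1344} \approx 134.05$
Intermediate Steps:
$S = 64$
$w = \frac{73}{12}$ ($w = 4 - \frac{-51 - 49}{12 + 36} = 4 - - \frac{100}{48} = 4 - \left(-100\right) \frac{1}{48} = 4 - - \frac{25}{12} = 4 + \frac{25}{12} = \frac{73}{12} \approx 6.0833$)
$n = -13$ ($n = 64 - 77 = -13$)
$K = \frac{1}{112}$ ($K = \frac{1}{125 - 13} = \frac{1}{112} \approx 0.0089286$)
$134 + K w = 134 + \frac{1}{112} \cdot \frac{73}{12} = 134 + \frac{73}{1344} = \frac{180169}{1344}$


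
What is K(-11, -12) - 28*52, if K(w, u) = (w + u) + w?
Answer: -1490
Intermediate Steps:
K(w, u) = u + 2*w (K(w, u) = (u + w) + w = u + 2*w)
K(-11, -12) - 28*52 = (-12 + 2*(-11)) - 28*52 = (-12 - 22) - 1456 = -34 - 1456 = -1490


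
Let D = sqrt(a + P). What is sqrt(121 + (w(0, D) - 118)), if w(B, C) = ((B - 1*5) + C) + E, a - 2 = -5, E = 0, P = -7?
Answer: sqrt(-2 + I*sqrt(10)) ≈ 0.93318 + 1.6944*I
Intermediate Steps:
a = -3 (a = 2 - 5 = -3)
D = I*sqrt(10) (D = sqrt(-3 - 7) = sqrt(-10) = I*sqrt(10) ≈ 3.1623*I)
w(B, C) = -5 + B + C (w(B, C) = ((B - 1*5) + C) + 0 = ((B - 5) + C) + 0 = ((-5 + B) + C) + 0 = (-5 + B + C) + 0 = -5 + B + C)
sqrt(121 + (w(0, D) - 118)) = sqrt(121 + ((-5 + 0 + I*sqrt(10)) - 118)) = sqrt(121 + ((-5 + I*sqrt(10)) - 118)) = sqrt(121 + (-123 + I*sqrt(10))) = sqrt(-2 + I*sqrt(10))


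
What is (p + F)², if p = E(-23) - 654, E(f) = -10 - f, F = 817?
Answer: 30976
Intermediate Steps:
p = -641 (p = (-10 - 1*(-23)) - 654 = (-10 + 23) - 654 = 13 - 654 = -641)
(p + F)² = (-641 + 817)² = 176² = 30976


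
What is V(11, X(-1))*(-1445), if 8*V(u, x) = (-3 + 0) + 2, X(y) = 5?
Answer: 1445/8 ≈ 180.63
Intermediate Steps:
V(u, x) = -⅛ (V(u, x) = ((-3 + 0) + 2)/8 = (-3 + 2)/8 = (⅛)*(-1) = -⅛)
V(11, X(-1))*(-1445) = -⅛*(-1445) = 1445/8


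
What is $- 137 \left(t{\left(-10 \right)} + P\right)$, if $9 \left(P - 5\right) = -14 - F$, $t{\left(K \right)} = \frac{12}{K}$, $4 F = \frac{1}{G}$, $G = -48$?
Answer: $- \frac{2657389}{8640} \approx -307.57$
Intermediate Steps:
$F = - \frac{1}{192}$ ($F = \frac{1}{4 \left(-48\right)} = \frac{1}{4} \left(- \frac{1}{48}\right) = - \frac{1}{192} \approx -0.0052083$)
$P = \frac{5953}{1728}$ ($P = 5 + \frac{-14 - - \frac{1}{192}}{9} = 5 + \frac{-14 + \frac{1}{192}}{9} = 5 + \frac{1}{9} \left(- \frac{2687}{192}\right) = 5 - \frac{2687}{1728} = \frac{5953}{1728} \approx 3.445$)
$- 137 \left(t{\left(-10 \right)} + P\right) = - 137 \left(\frac{12}{-10} + \frac{5953}{1728}\right) = - 137 \left(12 \left(- \frac{1}{10}\right) + \frac{5953}{1728}\right) = - 137 \left(- \frac{6}{5} + \frac{5953}{1728}\right) = \left(-137\right) \frac{19397}{8640} = - \frac{2657389}{8640}$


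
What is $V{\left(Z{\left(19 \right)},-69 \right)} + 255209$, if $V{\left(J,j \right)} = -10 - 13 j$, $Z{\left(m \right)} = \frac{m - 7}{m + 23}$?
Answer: $256096$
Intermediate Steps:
$Z{\left(m \right)} = \frac{-7 + m}{23 + m}$
$V{\left(Z{\left(19 \right)},-69 \right)} + 255209 = \left(-10 - -897\right) + 255209 = \left(-10 + 897\right) + 255209 = 887 + 255209 = 256096$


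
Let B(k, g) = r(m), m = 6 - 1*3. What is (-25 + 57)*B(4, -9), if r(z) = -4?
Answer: -128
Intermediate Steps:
m = 3 (m = 6 - 3 = 3)
B(k, g) = -4
(-25 + 57)*B(4, -9) = (-25 + 57)*(-4) = 32*(-4) = -128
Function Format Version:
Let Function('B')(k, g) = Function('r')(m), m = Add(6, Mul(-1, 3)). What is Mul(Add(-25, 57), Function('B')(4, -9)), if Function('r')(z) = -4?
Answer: -128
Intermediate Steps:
m = 3 (m = Add(6, -3) = 3)
Function('B')(k, g) = -4
Mul(Add(-25, 57), Function('B')(4, -9)) = Mul(Add(-25, 57), -4) = Mul(32, -4) = -128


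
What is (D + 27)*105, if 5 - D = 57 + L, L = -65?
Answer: 4200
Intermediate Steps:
D = 13 (D = 5 - (57 - 65) = 5 - 1*(-8) = 5 + 8 = 13)
(D + 27)*105 = (13 + 27)*105 = 40*105 = 4200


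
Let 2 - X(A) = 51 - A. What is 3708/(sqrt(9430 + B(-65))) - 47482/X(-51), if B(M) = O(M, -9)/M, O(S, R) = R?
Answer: 23741/50 + 3708*sqrt(39842335)/612959 ≈ 513.00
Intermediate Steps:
X(A) = -49 + A (X(A) = 2 - (51 - A) = 2 + (-51 + A) = -49 + A)
B(M) = -9/M
3708/(sqrt(9430 + B(-65))) - 47482/X(-51) = 3708/(sqrt(9430 - 9/(-65))) - 47482/(-49 - 51) = 3708/(sqrt(9430 - 9*(-1/65))) - 47482/(-100) = 3708/(sqrt(9430 + 9/65)) - 47482*(-1/100) = 3708/(sqrt(612959/65)) + 23741/50 = 3708/((sqrt(39842335)/65)) + 23741/50 = 3708*(sqrt(39842335)/612959) + 23741/50 = 3708*sqrt(39842335)/612959 + 23741/50 = 23741/50 + 3708*sqrt(39842335)/612959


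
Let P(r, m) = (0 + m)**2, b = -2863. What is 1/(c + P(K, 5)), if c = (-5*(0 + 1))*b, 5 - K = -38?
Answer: 1/14340 ≈ 6.9735e-5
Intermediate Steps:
K = 43 (K = 5 - 1*(-38) = 5 + 38 = 43)
P(r, m) = m**2
c = 14315 (c = -5*(0 + 1)*(-2863) = -5*1*(-2863) = -5*(-2863) = 14315)
1/(c + P(K, 5)) = 1/(14315 + 5**2) = 1/(14315 + 25) = 1/14340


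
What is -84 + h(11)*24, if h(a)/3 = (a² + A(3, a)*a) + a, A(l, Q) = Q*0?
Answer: 9420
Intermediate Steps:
A(l, Q) = 0
h(a) = 3*a + 3*a² (h(a) = 3*((a² + 0*a) + a) = 3*((a² + 0) + a) = 3*(a² + a) = 3*(a + a²) = 3*a + 3*a²)
-84 + h(11)*24 = -84 + (3*11*(1 + 11))*24 = -84 + (3*11*12)*24 = -84 + 396*24 = -84 + 9504 = 9420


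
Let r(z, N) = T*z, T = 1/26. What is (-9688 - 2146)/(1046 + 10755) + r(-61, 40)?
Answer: -1027545/306826 ≈ -3.3489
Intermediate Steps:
T = 1/26 ≈ 0.038462
r(z, N) = z/26
(-9688 - 2146)/(1046 + 10755) + r(-61, 40) = (-9688 - 2146)/(1046 + 10755) + (1/26)*(-61) = -11834/11801 - 61/26 = -1027545/306826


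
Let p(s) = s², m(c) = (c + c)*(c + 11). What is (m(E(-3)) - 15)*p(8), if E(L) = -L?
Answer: 4416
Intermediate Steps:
m(c) = 2*c*(11 + c) (m(c) = (2*c)*(11 + c) = 2*c*(11 + c))
(m(E(-3)) - 15)*p(8) = (2*(-1*(-3))*(11 - 1*(-3)) - 15)*8² = (2*3*(11 + 3) - 15)*64 = (2*3*14 - 15)*64 = (84 - 15)*64 = 69*64 = 4416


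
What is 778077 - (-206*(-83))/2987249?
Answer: 2324309723075/2987249 ≈ 7.7808e+5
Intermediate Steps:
778077 - (-206*(-83))/2987249 = 778077 - 17098/2987249 = 2324309723075/2987249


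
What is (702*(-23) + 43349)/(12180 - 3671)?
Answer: 27203/8509 ≈ 3.1970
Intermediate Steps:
(702*(-23) + 43349)/(12180 - 3671) = (-16146 + 43349)/8509 = 27203*(1/8509) = 27203/8509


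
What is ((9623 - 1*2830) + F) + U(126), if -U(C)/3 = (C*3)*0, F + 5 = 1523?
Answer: 8311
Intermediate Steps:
F = 1518 (F = -5 + 1523 = 1518)
U(C) = 0 (U(C) = -3*C*3*0 = -3*3*C*0 = -3*0 = 0)
((9623 - 1*2830) + F) + U(126) = ((9623 - 1*2830) + 1518) + 0 = ((9623 - 2830) + 1518) + 0 = (6793 + 1518) + 0 = 8311 + 0 = 8311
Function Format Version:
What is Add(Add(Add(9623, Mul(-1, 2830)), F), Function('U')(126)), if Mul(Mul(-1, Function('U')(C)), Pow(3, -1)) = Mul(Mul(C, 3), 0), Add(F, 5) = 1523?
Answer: 8311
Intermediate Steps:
F = 1518 (F = Add(-5, 1523) = 1518)
Function('U')(C) = 0 (Function('U')(C) = Mul(-3, Mul(Mul(C, 3), 0)) = Mul(-3, Mul(Mul(3, C), 0)) = Mul(-3, 0) = 0)
Add(Add(Add(9623, Mul(-1, 2830)), F), Function('U')(126)) = Add(Add(Add(9623, Mul(-1, 2830)), 1518), 0) = Add(Add(Add(9623, -2830), 1518), 0) = Add(Add(6793, 1518), 0) = Add(8311, 0) = 8311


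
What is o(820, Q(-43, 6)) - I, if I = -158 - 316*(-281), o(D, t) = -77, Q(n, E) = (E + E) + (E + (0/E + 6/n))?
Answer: -88715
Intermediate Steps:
Q(n, E) = 3*E + 6/n (Q(n, E) = 2*E + (E + (0 + 6/n)) = 2*E + (E + 6/n) = 3*E + 6/n)
I = 88638 (I = -158 + 88796 = 88638)
o(820, Q(-43, 6)) - I = -77 - 1*88638 = -77 - 88638 = -88715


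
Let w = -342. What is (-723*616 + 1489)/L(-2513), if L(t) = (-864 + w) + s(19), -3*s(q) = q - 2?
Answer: 1331637/3635 ≈ 366.34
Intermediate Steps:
s(q) = ⅔ - q/3 (s(q) = -(q - 2)/3 = -(-2 + q)/3 = ⅔ - q/3)
L(t) = -3635/3 (L(t) = (-864 - 342) + (⅔ - ⅓*19) = -1206 + (⅔ - 19/3) = -1206 - 17/3 = -3635/3)
(-723*616 + 1489)/L(-2513) = (-723*616 + 1489)/(-3635/3) = (-445368 + 1489)*(-3/3635) = -443879*(-3/3635) = 1331637/3635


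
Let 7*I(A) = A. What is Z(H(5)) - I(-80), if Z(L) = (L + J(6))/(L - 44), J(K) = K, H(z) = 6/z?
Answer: 8434/749 ≈ 11.260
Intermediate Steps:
I(A) = A/7
Z(L) = (6 + L)/(-44 + L) (Z(L) = (L + 6)/(L - 44) = (6 + L)/(-44 + L))
Z(H(5)) - I(-80) = (6 + 6/5)/(-44 + 6/5) - (-80)/7 = (6 + 6*(⅕))/(-44 + 6*(⅕)) - 1*(-80/7) = (6 + 6/5)/(-44 + 6/5) + 80/7 = (36/5)/(-214/5) + 80/7 = -5/214*36/5 + 80/7 = -18/107 + 80/7 = 8434/749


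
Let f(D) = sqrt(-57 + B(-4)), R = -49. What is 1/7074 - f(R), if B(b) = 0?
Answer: 1/7074 - I*sqrt(57) ≈ 0.00014136 - 7.5498*I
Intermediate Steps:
f(D) = I*sqrt(57) (f(D) = sqrt(-57 + 0) = sqrt(-57) = I*sqrt(57))
1/7074 - f(R) = 1/7074 - I*sqrt(57)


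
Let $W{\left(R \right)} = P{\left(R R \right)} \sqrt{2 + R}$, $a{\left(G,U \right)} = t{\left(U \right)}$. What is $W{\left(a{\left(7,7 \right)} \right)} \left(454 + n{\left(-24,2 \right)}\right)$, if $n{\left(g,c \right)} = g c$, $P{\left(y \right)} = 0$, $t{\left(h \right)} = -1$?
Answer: $0$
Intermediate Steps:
$a{\left(G,U \right)} = -1$
$W{\left(R \right)} = 0$ ($W{\left(R \right)} = 0 \sqrt{2 + R} = 0$)
$n{\left(g,c \right)} = c g$
$W{\left(a{\left(7,7 \right)} \right)} \left(454 + n{\left(-24,2 \right)}\right) = 0 \left(454 + 2 \left(-24\right)\right) = 0 \left(454 - 48\right) = 0 \cdot 406 = 0$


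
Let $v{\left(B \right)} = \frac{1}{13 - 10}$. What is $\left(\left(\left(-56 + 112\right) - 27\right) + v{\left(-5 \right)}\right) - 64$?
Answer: $- \frac{104}{3} \approx -34.667$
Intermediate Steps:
$v{\left(B \right)} = \frac{1}{3}$
$\left(\left(\left(-56 + 112\right) - 27\right) + v{\left(-5 \right)}\right) - 64 = \left(\left(\left(-56 + 112\right) - 27\right) + \frac{1}{3}\right) - 64 = \left(\left(56 - 27\right) + \frac{1}{3}\right) - 64 = \left(29 + \frac{1}{3}\right) - 64 = \frac{88}{3} - 64 = - \frac{104}{3}$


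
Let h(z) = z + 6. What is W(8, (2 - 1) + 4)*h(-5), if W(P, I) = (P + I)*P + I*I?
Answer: 129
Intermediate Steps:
W(P, I) = I² + P*(I + P) (W(P, I) = (I + P)*P + I² = P*(I + P) + I² = I² + P*(I + P))
h(z) = 6 + z
W(8, (2 - 1) + 4)*h(-5) = (((2 - 1) + 4)² + 8² + ((2 - 1) + 4)*8)*(6 - 5) = ((1 + 4)² + 64 + (1 + 4)*8)*1 = (5² + 64 + 5*8)*1 = (25 + 64 + 40)*1 = 129*1 = 129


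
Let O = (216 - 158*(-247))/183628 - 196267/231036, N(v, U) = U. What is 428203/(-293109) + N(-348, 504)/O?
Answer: -1569704511116743945/1976566029966519 ≈ -794.16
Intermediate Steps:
O = -6743450491/10606169652 (O = (216 + 39026)*(1/183628) - 196267*1/231036 = 39242*(1/183628) - 196267/231036 = 19621/91814 - 196267/231036 = -6743450491/10606169652 ≈ -0.63580)
428203/(-293109) + N(-348, 504)/O = 428203/(-293109) + 504/(-6743450491/10606169652) = 428203*(-1/293109) + 504*(-10606169652/6743450491) = -428203/293109 - 5345509504608/6743450491 = -1569704511116743945/1976566029966519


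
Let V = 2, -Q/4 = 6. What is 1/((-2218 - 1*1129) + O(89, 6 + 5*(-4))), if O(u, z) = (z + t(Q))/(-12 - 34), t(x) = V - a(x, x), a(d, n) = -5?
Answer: -46/153955 ≈ -0.00029879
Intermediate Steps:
Q = -24 (Q = -4*6 = -24)
t(x) = 7 (t(x) = 2 - 1*(-5) = 2 + 5 = 7)
O(u, z) = -7/46 - z/46 (O(u, z) = (z + 7)/(-12 - 34) = (7 + z)/(-46) = (7 + z)*(-1/46) = -7/46 - z/46)
1/((-2218 - 1*1129) + O(89, 6 + 5*(-4))) = 1/((-2218 - 1*1129) + (-7/46 - (6 + 5*(-4))/46)) = 1/((-2218 - 1129) + (-7/46 - (6 - 20)/46)) = 1/(-3347 + (-7/46 - 1/46*(-14))) = 1/(-3347 + (-7/46 + 7/23)) = 1/(-3347 + 7/46) = 1/(-153955/46) = -46/153955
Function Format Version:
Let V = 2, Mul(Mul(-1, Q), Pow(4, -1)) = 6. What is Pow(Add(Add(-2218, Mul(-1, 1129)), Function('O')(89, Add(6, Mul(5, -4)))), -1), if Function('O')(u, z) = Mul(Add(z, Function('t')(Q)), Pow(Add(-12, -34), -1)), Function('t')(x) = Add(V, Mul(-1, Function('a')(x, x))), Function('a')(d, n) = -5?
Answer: Rational(-46, 153955) ≈ -0.00029879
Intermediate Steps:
Q = -24 (Q = Mul(-4, 6) = -24)
Function('t')(x) = 7 (Function('t')(x) = Add(2, Mul(-1, -5)) = Add(2, 5) = 7)
Function('O')(u, z) = Add(Rational(-7, 46), Mul(Rational(-1, 46), z)) (Function('O')(u, z) = Mul(Add(z, 7), Pow(Add(-12, -34), -1)) = Mul(Add(7, z), Pow(-46, -1)) = Mul(Add(7, z), Rational(-1, 46)) = Add(Rational(-7, 46), Mul(Rational(-1, 46), z)))
Pow(Add(Add(-2218, Mul(-1, 1129)), Function('O')(89, Add(6, Mul(5, -4)))), -1) = Pow(Add(Add(-2218, Mul(-1, 1129)), Add(Rational(-7, 46), Mul(Rational(-1, 46), Add(6, Mul(5, -4))))), -1) = Pow(Add(Add(-2218, -1129), Add(Rational(-7, 46), Mul(Rational(-1, 46), Add(6, -20)))), -1) = Pow(Add(-3347, Add(Rational(-7, 46), Mul(Rational(-1, 46), -14))), -1) = Pow(Add(-3347, Add(Rational(-7, 46), Rational(7, 23))), -1) = Pow(Add(-3347, Rational(7, 46)), -1) = Pow(Rational(-153955, 46), -1) = Rational(-46, 153955)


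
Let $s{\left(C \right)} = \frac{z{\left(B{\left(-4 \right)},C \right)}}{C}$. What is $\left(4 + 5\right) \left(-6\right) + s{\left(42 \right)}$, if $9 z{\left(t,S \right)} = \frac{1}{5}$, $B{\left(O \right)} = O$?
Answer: $- \frac{102059}{1890} \approx -53.999$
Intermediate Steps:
$z{\left(t,S \right)} = \frac{1}{45}$ ($z{\left(t,S \right)} = \frac{1}{9 \cdot 5} = \frac{1}{9} \cdot \frac{1}{5} = \frac{1}{45}$)
$s{\left(C \right)} = \frac{1}{45 C}$
$\left(4 + 5\right) \left(-6\right) + s{\left(42 \right)} = \left(4 + 5\right) \left(-6\right) + \frac{1}{45 \cdot 42} = 9 \left(-6\right) + \frac{1}{45} \cdot \frac{1}{42} = -54 + \frac{1}{1890} = - \frac{102059}{1890}$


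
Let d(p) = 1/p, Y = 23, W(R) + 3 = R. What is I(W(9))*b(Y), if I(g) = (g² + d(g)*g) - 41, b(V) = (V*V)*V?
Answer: -48668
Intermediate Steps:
W(R) = -3 + R
b(V) = V³ (b(V) = V²*V = V³)
I(g) = -40 + g² (I(g) = (g² + g/g) - 41 = (g² + 1) - 41 = (1 + g²) - 41 = -40 + g²)
I(W(9))*b(Y) = (-40 + (-3 + 9)²)*23³ = (-40 + 6²)*12167 = (-40 + 36)*12167 = -4*12167 = -48668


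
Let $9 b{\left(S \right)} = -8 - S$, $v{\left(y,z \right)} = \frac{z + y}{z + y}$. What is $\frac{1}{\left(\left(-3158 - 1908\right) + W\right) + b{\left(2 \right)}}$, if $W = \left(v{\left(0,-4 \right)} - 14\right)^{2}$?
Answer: $- \frac{9}{44083} \approx -0.00020416$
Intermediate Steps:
$v{\left(y,z \right)} = 1$ ($v{\left(y,z \right)} = \frac{y + z}{y + z} = 1$)
$b{\left(S \right)} = - \frac{8}{9} - \frac{S}{9}$ ($b{\left(S \right)} = \frac{-8 - S}{9} = - \frac{8}{9} - \frac{S}{9}$)
$W = 169$ ($W = \left(1 - 14\right)^{2} = \left(-13\right)^{2} = 169$)
$\frac{1}{\left(\left(-3158 - 1908\right) + W\right) + b{\left(2 \right)}} = \frac{1}{\left(\left(-3158 - 1908\right) + 169\right) - \frac{10}{9}} = \frac{1}{\left(-5066 + 169\right) - \frac{10}{9}} = \frac{1}{-4897 - \frac{10}{9}} = \frac{1}{- \frac{44083}{9}} = - \frac{9}{44083}$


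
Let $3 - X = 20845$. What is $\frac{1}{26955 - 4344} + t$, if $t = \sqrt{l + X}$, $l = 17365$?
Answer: $\frac{1}{22611} + i \sqrt{3477} \approx 4.4226 \cdot 10^{-5} + 58.966 i$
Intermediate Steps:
$X = -20842$ ($X = 3 - 20845 = -20842$)
$t = i \sqrt{3477}$ ($t = \sqrt{17365 - 20842} = \sqrt{-3477} = i \sqrt{3477} \approx 58.966 i$)
$\frac{1}{26955 - 4344} + t = \frac{1}{26955 - 4344} + i \sqrt{3477} = \frac{1}{22611} + i \sqrt{3477}$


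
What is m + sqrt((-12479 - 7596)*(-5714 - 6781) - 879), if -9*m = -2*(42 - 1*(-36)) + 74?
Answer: 82/9 + 3*sqrt(27870694) ≈ 15847.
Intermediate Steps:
m = 82/9 (m = -(-2*(42 - 1*(-36)) + 74)/9 = -(-2*(42 + 36) + 74)/9 = -(-2*78 + 74)/9 = -(-156 + 74)/9 = -1/9*(-82) = 82/9 ≈ 9.1111)
m + sqrt((-12479 - 7596)*(-5714 - 6781) - 879) = 82/9 + sqrt((-12479 - 7596)*(-5714 - 6781) - 879) = 82/9 + sqrt(-20075*(-12495) - 879) = 82/9 + sqrt(250837125 - 879) = 82/9 + sqrt(250836246) = 82/9 + 3*sqrt(27870694)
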